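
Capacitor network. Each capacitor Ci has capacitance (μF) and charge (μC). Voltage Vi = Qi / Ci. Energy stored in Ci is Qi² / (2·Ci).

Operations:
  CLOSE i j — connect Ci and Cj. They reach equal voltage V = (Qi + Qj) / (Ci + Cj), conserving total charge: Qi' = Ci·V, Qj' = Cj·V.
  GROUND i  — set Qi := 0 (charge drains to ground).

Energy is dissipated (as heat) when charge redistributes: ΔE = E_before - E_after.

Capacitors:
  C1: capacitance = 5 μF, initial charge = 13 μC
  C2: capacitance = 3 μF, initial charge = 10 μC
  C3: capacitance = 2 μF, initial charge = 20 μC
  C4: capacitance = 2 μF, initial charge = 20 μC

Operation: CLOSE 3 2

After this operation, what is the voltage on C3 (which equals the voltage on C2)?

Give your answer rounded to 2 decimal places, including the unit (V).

Initial: C1(5μF, Q=13μC, V=2.60V), C2(3μF, Q=10μC, V=3.33V), C3(2μF, Q=20μC, V=10.00V), C4(2μF, Q=20μC, V=10.00V)
Op 1: CLOSE 3-2: Q_total=30.00, C_total=5.00, V=6.00; Q3=12.00, Q2=18.00; dissipated=26.667

Answer: 6.00 V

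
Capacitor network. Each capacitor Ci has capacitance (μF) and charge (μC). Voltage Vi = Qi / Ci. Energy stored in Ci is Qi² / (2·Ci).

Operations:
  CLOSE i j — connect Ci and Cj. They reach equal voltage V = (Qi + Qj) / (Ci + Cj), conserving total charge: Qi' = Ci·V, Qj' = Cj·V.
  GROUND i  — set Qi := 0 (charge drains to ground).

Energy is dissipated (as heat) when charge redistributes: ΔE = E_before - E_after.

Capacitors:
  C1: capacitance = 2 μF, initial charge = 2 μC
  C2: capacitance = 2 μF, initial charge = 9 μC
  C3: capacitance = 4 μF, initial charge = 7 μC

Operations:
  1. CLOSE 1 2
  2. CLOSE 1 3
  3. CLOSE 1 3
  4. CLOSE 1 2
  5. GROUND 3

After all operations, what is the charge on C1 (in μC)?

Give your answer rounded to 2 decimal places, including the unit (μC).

Initial: C1(2μF, Q=2μC, V=1.00V), C2(2μF, Q=9μC, V=4.50V), C3(4μF, Q=7μC, V=1.75V)
Op 1: CLOSE 1-2: Q_total=11.00, C_total=4.00, V=2.75; Q1=5.50, Q2=5.50; dissipated=6.125
Op 2: CLOSE 1-3: Q_total=12.50, C_total=6.00, V=2.08; Q1=4.17, Q3=8.33; dissipated=0.667
Op 3: CLOSE 1-3: Q_total=12.50, C_total=6.00, V=2.08; Q1=4.17, Q3=8.33; dissipated=0.000
Op 4: CLOSE 1-2: Q_total=9.67, C_total=4.00, V=2.42; Q1=4.83, Q2=4.83; dissipated=0.222
Op 5: GROUND 3: Q3=0; energy lost=8.681
Final charges: Q1=4.83, Q2=4.83, Q3=0.00

Answer: 4.83 μC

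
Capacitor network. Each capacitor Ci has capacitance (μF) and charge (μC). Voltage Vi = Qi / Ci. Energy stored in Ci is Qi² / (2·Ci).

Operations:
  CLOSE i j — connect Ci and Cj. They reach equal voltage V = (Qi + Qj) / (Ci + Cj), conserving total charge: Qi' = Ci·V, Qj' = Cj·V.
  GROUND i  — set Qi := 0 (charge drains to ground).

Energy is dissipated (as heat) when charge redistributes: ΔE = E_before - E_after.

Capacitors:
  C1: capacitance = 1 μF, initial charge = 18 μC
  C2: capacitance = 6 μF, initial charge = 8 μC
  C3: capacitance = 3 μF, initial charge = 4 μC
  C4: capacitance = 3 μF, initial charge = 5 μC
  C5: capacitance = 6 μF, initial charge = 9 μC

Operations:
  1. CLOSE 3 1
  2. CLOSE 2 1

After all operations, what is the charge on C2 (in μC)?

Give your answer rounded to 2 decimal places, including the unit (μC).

Initial: C1(1μF, Q=18μC, V=18.00V), C2(6μF, Q=8μC, V=1.33V), C3(3μF, Q=4μC, V=1.33V), C4(3μF, Q=5μC, V=1.67V), C5(6μF, Q=9μC, V=1.50V)
Op 1: CLOSE 3-1: Q_total=22.00, C_total=4.00, V=5.50; Q3=16.50, Q1=5.50; dissipated=104.167
Op 2: CLOSE 2-1: Q_total=13.50, C_total=7.00, V=1.93; Q2=11.57, Q1=1.93; dissipated=7.440
Final charges: Q1=1.93, Q2=11.57, Q3=16.50, Q4=5.00, Q5=9.00

Answer: 11.57 μC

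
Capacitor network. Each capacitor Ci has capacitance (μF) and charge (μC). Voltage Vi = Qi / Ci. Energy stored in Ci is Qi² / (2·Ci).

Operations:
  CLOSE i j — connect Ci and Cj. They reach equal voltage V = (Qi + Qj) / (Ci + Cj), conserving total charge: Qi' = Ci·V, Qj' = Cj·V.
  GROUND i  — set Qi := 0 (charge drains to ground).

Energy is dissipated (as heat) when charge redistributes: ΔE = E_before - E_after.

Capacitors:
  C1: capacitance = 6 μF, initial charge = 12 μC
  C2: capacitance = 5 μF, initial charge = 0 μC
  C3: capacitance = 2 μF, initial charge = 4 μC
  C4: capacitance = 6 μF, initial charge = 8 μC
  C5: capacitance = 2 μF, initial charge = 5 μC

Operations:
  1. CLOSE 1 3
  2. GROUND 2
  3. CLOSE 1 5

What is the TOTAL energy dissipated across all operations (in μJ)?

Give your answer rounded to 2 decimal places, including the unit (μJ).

Answer: 0.19 μJ

Derivation:
Initial: C1(6μF, Q=12μC, V=2.00V), C2(5μF, Q=0μC, V=0.00V), C3(2μF, Q=4μC, V=2.00V), C4(6μF, Q=8μC, V=1.33V), C5(2μF, Q=5μC, V=2.50V)
Op 1: CLOSE 1-3: Q_total=16.00, C_total=8.00, V=2.00; Q1=12.00, Q3=4.00; dissipated=0.000
Op 2: GROUND 2: Q2=0; energy lost=0.000
Op 3: CLOSE 1-5: Q_total=17.00, C_total=8.00, V=2.12; Q1=12.75, Q5=4.25; dissipated=0.188
Total dissipated: 0.188 μJ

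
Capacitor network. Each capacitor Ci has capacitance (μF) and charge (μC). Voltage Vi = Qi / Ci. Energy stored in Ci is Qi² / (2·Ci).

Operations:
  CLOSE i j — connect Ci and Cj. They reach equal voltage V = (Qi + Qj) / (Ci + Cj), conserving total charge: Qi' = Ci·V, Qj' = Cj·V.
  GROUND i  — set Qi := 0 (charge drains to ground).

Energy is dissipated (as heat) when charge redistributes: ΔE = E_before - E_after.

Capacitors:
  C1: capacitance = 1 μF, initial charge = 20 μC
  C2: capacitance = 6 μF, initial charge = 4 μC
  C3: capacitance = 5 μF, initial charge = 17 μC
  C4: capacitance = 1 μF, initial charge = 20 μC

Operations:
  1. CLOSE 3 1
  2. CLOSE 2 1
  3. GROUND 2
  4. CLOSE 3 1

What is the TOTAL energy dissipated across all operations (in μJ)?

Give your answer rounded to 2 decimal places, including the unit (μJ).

Initial: C1(1μF, Q=20μC, V=20.00V), C2(6μF, Q=4μC, V=0.67V), C3(5μF, Q=17μC, V=3.40V), C4(1μF, Q=20μC, V=20.00V)
Op 1: CLOSE 3-1: Q_total=37.00, C_total=6.00, V=6.17; Q3=30.83, Q1=6.17; dissipated=114.817
Op 2: CLOSE 2-1: Q_total=10.17, C_total=7.00, V=1.45; Q2=8.71, Q1=1.45; dissipated=12.964
Op 3: GROUND 2: Q2=0; energy lost=6.328
Op 4: CLOSE 3-1: Q_total=32.29, C_total=6.00, V=5.38; Q3=26.90, Q1=5.38; dissipated=9.260
Total dissipated: 143.369 μJ

Answer: 143.37 μJ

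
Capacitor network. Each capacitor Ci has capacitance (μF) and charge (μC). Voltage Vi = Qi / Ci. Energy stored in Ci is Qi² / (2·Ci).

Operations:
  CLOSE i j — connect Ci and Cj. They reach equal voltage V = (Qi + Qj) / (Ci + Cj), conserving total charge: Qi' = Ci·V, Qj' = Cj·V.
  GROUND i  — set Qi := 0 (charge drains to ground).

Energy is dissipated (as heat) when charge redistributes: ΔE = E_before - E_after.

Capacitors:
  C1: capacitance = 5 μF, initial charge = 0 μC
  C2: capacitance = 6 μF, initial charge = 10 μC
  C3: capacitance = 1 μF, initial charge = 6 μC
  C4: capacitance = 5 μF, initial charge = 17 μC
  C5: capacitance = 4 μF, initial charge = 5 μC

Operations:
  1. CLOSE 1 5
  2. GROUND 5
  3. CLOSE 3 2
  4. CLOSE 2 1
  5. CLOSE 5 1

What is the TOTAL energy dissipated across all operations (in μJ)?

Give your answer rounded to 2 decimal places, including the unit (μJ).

Answer: 16.98 μJ

Derivation:
Initial: C1(5μF, Q=0μC, V=0.00V), C2(6μF, Q=10μC, V=1.67V), C3(1μF, Q=6μC, V=6.00V), C4(5μF, Q=17μC, V=3.40V), C5(4μF, Q=5μC, V=1.25V)
Op 1: CLOSE 1-5: Q_total=5.00, C_total=9.00, V=0.56; Q1=2.78, Q5=2.22; dissipated=1.736
Op 2: GROUND 5: Q5=0; energy lost=0.617
Op 3: CLOSE 3-2: Q_total=16.00, C_total=7.00, V=2.29; Q3=2.29, Q2=13.71; dissipated=8.048
Op 4: CLOSE 2-1: Q_total=16.49, C_total=11.00, V=1.50; Q2=9.00, Q1=7.50; dissipated=4.082
Op 5: CLOSE 5-1: Q_total=7.50, C_total=9.00, V=0.83; Q5=3.33, Q1=4.16; dissipated=2.498
Total dissipated: 16.981 μJ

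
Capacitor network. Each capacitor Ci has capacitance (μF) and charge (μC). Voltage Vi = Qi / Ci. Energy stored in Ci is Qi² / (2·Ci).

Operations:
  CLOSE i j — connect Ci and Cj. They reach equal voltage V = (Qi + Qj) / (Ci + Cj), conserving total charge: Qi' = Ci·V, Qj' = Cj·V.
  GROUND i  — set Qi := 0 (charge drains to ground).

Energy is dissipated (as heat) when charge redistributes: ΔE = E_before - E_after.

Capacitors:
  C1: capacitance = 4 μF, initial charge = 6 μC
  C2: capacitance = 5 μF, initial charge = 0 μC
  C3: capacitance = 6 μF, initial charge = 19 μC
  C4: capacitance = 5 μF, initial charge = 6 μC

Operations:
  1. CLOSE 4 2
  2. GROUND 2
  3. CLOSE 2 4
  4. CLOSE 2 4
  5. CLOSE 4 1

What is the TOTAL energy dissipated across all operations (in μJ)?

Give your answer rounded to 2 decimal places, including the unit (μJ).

Initial: C1(4μF, Q=6μC, V=1.50V), C2(5μF, Q=0μC, V=0.00V), C3(6μF, Q=19μC, V=3.17V), C4(5μF, Q=6μC, V=1.20V)
Op 1: CLOSE 4-2: Q_total=6.00, C_total=10.00, V=0.60; Q4=3.00, Q2=3.00; dissipated=1.800
Op 2: GROUND 2: Q2=0; energy lost=0.900
Op 3: CLOSE 2-4: Q_total=3.00, C_total=10.00, V=0.30; Q2=1.50, Q4=1.50; dissipated=0.450
Op 4: CLOSE 2-4: Q_total=3.00, C_total=10.00, V=0.30; Q2=1.50, Q4=1.50; dissipated=0.000
Op 5: CLOSE 4-1: Q_total=7.50, C_total=9.00, V=0.83; Q4=4.17, Q1=3.33; dissipated=1.600
Total dissipated: 4.750 μJ

Answer: 4.75 μJ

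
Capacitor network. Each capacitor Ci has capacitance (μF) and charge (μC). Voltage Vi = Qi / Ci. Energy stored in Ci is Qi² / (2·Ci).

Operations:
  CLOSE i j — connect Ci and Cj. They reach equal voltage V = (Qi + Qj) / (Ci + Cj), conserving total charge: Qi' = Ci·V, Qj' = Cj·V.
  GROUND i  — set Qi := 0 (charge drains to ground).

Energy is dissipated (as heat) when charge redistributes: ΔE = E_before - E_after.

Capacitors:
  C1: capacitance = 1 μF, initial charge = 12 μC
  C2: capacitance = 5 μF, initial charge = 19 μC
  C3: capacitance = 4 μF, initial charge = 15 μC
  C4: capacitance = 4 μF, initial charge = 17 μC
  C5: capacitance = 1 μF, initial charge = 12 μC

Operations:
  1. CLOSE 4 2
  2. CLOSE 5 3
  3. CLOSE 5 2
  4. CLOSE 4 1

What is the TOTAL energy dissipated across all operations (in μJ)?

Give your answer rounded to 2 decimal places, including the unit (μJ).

Initial: C1(1μF, Q=12μC, V=12.00V), C2(5μF, Q=19μC, V=3.80V), C3(4μF, Q=15μC, V=3.75V), C4(4μF, Q=17μC, V=4.25V), C5(1μF, Q=12μC, V=12.00V)
Op 1: CLOSE 4-2: Q_total=36.00, C_total=9.00, V=4.00; Q4=16.00, Q2=20.00; dissipated=0.225
Op 2: CLOSE 5-3: Q_total=27.00, C_total=5.00, V=5.40; Q5=5.40, Q3=21.60; dissipated=27.225
Op 3: CLOSE 5-2: Q_total=25.40, C_total=6.00, V=4.23; Q5=4.23, Q2=21.17; dissipated=0.817
Op 4: CLOSE 4-1: Q_total=28.00, C_total=5.00, V=5.60; Q4=22.40, Q1=5.60; dissipated=25.600
Total dissipated: 53.867 μJ

Answer: 53.87 μJ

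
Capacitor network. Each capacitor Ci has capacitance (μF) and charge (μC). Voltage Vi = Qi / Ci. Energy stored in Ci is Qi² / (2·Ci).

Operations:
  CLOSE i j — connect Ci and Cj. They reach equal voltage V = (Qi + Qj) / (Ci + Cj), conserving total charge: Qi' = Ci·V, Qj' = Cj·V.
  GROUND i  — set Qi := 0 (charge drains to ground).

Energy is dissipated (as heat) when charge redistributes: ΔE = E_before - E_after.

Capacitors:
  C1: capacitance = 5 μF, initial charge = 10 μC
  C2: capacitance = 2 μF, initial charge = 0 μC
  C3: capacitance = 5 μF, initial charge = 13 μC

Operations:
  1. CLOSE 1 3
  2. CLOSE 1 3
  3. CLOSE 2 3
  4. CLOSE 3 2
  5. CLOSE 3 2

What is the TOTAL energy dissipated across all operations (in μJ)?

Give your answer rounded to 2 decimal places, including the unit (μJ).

Answer: 4.23 μJ

Derivation:
Initial: C1(5μF, Q=10μC, V=2.00V), C2(2μF, Q=0μC, V=0.00V), C3(5μF, Q=13μC, V=2.60V)
Op 1: CLOSE 1-3: Q_total=23.00, C_total=10.00, V=2.30; Q1=11.50, Q3=11.50; dissipated=0.450
Op 2: CLOSE 1-3: Q_total=23.00, C_total=10.00, V=2.30; Q1=11.50, Q3=11.50; dissipated=0.000
Op 3: CLOSE 2-3: Q_total=11.50, C_total=7.00, V=1.64; Q2=3.29, Q3=8.21; dissipated=3.779
Op 4: CLOSE 3-2: Q_total=11.50, C_total=7.00, V=1.64; Q3=8.21, Q2=3.29; dissipated=0.000
Op 5: CLOSE 3-2: Q_total=11.50, C_total=7.00, V=1.64; Q3=8.21, Q2=3.29; dissipated=0.000
Total dissipated: 4.229 μJ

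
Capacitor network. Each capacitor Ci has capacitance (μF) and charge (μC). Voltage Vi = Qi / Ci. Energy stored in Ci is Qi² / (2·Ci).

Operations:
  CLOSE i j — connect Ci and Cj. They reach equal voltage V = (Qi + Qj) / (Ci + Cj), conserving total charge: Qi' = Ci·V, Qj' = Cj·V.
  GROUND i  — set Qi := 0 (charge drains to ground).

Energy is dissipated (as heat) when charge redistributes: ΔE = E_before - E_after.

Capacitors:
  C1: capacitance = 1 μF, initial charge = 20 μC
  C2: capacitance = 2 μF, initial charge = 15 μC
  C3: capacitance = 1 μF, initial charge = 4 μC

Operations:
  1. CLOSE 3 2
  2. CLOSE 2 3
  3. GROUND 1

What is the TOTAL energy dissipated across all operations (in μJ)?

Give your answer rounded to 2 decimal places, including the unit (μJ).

Initial: C1(1μF, Q=20μC, V=20.00V), C2(2μF, Q=15μC, V=7.50V), C3(1μF, Q=4μC, V=4.00V)
Op 1: CLOSE 3-2: Q_total=19.00, C_total=3.00, V=6.33; Q3=6.33, Q2=12.67; dissipated=4.083
Op 2: CLOSE 2-3: Q_total=19.00, C_total=3.00, V=6.33; Q2=12.67, Q3=6.33; dissipated=0.000
Op 3: GROUND 1: Q1=0; energy lost=200.000
Total dissipated: 204.083 μJ

Answer: 204.08 μJ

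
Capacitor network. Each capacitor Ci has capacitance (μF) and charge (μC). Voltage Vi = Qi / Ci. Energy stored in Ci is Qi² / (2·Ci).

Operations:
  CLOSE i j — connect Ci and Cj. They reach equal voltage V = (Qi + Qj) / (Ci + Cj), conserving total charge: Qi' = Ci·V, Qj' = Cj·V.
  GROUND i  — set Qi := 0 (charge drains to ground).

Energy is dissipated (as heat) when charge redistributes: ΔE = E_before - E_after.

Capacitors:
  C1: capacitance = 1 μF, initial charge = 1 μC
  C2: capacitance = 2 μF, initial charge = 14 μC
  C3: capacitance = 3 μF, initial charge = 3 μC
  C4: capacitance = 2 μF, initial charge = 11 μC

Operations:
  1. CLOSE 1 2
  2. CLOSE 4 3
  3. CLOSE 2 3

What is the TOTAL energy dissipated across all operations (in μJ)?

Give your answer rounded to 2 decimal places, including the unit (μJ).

Initial: C1(1μF, Q=1μC, V=1.00V), C2(2μF, Q=14μC, V=7.00V), C3(3μF, Q=3μC, V=1.00V), C4(2μF, Q=11μC, V=5.50V)
Op 1: CLOSE 1-2: Q_total=15.00, C_total=3.00, V=5.00; Q1=5.00, Q2=10.00; dissipated=12.000
Op 2: CLOSE 4-3: Q_total=14.00, C_total=5.00, V=2.80; Q4=5.60, Q3=8.40; dissipated=12.150
Op 3: CLOSE 2-3: Q_total=18.40, C_total=5.00, V=3.68; Q2=7.36, Q3=11.04; dissipated=2.904
Total dissipated: 27.054 μJ

Answer: 27.05 μJ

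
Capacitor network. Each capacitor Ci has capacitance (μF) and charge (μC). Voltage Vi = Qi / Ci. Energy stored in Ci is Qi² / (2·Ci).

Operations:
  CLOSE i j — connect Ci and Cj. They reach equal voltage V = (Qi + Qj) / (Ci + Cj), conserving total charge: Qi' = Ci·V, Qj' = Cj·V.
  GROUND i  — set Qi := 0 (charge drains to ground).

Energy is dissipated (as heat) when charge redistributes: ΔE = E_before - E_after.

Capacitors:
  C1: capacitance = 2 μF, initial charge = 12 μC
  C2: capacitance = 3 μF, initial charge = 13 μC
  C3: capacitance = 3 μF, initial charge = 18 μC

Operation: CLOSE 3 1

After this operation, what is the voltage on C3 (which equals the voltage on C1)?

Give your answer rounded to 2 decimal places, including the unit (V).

Initial: C1(2μF, Q=12μC, V=6.00V), C2(3μF, Q=13μC, V=4.33V), C3(3μF, Q=18μC, V=6.00V)
Op 1: CLOSE 3-1: Q_total=30.00, C_total=5.00, V=6.00; Q3=18.00, Q1=12.00; dissipated=0.000

Answer: 6.00 V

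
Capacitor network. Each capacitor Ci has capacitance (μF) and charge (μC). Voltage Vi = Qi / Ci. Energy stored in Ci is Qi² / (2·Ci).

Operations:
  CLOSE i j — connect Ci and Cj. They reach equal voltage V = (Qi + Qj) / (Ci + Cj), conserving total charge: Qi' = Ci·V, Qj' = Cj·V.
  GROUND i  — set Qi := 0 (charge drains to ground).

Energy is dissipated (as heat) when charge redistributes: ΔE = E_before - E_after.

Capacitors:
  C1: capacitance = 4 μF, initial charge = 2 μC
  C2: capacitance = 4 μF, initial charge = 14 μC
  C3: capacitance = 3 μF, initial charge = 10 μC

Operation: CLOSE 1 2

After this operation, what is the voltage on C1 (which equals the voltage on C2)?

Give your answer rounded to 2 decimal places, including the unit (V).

Answer: 2.00 V

Derivation:
Initial: C1(4μF, Q=2μC, V=0.50V), C2(4μF, Q=14μC, V=3.50V), C3(3μF, Q=10μC, V=3.33V)
Op 1: CLOSE 1-2: Q_total=16.00, C_total=8.00, V=2.00; Q1=8.00, Q2=8.00; dissipated=9.000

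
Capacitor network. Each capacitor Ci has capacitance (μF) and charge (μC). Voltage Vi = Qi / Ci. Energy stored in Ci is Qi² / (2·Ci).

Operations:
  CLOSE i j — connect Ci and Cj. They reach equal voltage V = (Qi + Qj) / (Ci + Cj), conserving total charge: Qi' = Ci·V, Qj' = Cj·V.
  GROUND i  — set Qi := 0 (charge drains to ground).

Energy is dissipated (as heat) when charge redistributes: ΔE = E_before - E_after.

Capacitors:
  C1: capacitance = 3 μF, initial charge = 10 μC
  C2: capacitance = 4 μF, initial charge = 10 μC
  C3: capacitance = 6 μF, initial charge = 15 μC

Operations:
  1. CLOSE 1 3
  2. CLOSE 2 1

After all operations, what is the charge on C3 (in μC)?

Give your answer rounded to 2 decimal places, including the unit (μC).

Initial: C1(3μF, Q=10μC, V=3.33V), C2(4μF, Q=10μC, V=2.50V), C3(6μF, Q=15μC, V=2.50V)
Op 1: CLOSE 1-3: Q_total=25.00, C_total=9.00, V=2.78; Q1=8.33, Q3=16.67; dissipated=0.694
Op 2: CLOSE 2-1: Q_total=18.33, C_total=7.00, V=2.62; Q2=10.48, Q1=7.86; dissipated=0.066
Final charges: Q1=7.86, Q2=10.48, Q3=16.67

Answer: 16.67 μC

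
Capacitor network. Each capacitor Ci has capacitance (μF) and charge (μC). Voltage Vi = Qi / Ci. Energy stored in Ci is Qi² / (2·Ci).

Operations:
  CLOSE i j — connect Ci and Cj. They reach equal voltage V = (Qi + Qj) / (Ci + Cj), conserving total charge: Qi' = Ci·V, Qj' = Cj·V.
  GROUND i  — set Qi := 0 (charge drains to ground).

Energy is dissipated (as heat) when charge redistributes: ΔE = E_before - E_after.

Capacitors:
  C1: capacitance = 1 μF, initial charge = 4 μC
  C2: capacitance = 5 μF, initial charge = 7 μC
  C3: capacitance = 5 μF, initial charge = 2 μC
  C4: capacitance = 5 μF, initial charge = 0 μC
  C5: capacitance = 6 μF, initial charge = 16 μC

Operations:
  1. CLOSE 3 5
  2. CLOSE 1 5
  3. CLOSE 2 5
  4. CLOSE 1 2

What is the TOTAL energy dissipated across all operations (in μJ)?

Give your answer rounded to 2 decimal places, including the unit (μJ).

Answer: 9.88 μJ

Derivation:
Initial: C1(1μF, Q=4μC, V=4.00V), C2(5μF, Q=7μC, V=1.40V), C3(5μF, Q=2μC, V=0.40V), C4(5μF, Q=0μC, V=0.00V), C5(6μF, Q=16μC, V=2.67V)
Op 1: CLOSE 3-5: Q_total=18.00, C_total=11.00, V=1.64; Q3=8.18, Q5=9.82; dissipated=7.006
Op 2: CLOSE 1-5: Q_total=13.82, C_total=7.00, V=1.97; Q1=1.97, Q5=11.84; dissipated=2.394
Op 3: CLOSE 2-5: Q_total=18.84, C_total=11.00, V=1.71; Q2=8.57, Q5=10.28; dissipated=0.449
Op 4: CLOSE 1-2: Q_total=10.54, C_total=6.00, V=1.76; Q1=1.76, Q2=8.78; dissipated=0.028
Total dissipated: 9.878 μJ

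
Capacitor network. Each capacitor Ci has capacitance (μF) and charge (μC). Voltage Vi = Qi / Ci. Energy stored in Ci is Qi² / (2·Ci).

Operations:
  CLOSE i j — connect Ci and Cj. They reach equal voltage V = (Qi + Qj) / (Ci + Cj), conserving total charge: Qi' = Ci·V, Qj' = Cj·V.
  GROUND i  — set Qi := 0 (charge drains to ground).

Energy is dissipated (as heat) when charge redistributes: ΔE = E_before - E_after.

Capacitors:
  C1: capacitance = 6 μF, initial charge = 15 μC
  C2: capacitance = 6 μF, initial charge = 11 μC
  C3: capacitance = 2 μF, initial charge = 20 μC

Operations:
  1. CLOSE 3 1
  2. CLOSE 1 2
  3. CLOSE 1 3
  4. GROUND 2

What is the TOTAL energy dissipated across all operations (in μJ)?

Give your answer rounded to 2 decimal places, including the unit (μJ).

Answer: 82.00 μJ

Derivation:
Initial: C1(6μF, Q=15μC, V=2.50V), C2(6μF, Q=11μC, V=1.83V), C3(2μF, Q=20μC, V=10.00V)
Op 1: CLOSE 3-1: Q_total=35.00, C_total=8.00, V=4.38; Q3=8.75, Q1=26.25; dissipated=42.188
Op 2: CLOSE 1-2: Q_total=37.25, C_total=12.00, V=3.10; Q1=18.62, Q2=18.62; dissipated=9.690
Op 3: CLOSE 1-3: Q_total=27.38, C_total=8.00, V=3.42; Q1=20.53, Q3=6.84; dissipated=1.211
Op 4: GROUND 2: Q2=0; energy lost=28.908
Total dissipated: 81.996 μJ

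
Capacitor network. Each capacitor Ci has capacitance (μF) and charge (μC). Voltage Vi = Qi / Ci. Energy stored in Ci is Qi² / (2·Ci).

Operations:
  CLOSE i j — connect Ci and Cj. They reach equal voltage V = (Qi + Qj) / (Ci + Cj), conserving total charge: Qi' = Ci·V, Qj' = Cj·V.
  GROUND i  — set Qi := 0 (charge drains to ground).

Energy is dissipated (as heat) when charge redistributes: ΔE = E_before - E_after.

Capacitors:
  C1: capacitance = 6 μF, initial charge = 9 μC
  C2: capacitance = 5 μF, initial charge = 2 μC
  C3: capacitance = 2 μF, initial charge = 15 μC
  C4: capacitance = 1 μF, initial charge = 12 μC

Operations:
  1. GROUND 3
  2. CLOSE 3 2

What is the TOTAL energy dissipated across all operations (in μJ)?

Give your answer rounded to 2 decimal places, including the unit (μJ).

Initial: C1(6μF, Q=9μC, V=1.50V), C2(5μF, Q=2μC, V=0.40V), C3(2μF, Q=15μC, V=7.50V), C4(1μF, Q=12μC, V=12.00V)
Op 1: GROUND 3: Q3=0; energy lost=56.250
Op 2: CLOSE 3-2: Q_total=2.00, C_total=7.00, V=0.29; Q3=0.57, Q2=1.43; dissipated=0.114
Total dissipated: 56.364 μJ

Answer: 56.36 μJ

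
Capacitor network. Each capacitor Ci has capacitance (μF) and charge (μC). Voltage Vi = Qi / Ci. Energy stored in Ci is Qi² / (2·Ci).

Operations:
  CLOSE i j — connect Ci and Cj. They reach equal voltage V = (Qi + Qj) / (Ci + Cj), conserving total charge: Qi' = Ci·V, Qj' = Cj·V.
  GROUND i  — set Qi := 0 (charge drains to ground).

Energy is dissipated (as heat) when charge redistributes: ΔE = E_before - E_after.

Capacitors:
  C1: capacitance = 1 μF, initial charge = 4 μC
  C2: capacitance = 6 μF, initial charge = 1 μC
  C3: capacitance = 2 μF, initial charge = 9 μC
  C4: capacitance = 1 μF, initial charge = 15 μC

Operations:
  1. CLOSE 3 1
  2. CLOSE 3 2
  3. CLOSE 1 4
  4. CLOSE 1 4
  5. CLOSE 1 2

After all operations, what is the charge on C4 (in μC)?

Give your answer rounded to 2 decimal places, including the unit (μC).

Initial: C1(1μF, Q=4μC, V=4.00V), C2(6μF, Q=1μC, V=0.17V), C3(2μF, Q=9μC, V=4.50V), C4(1μF, Q=15μC, V=15.00V)
Op 1: CLOSE 3-1: Q_total=13.00, C_total=3.00, V=4.33; Q3=8.67, Q1=4.33; dissipated=0.083
Op 2: CLOSE 3-2: Q_total=9.67, C_total=8.00, V=1.21; Q3=2.42, Q2=7.25; dissipated=13.021
Op 3: CLOSE 1-4: Q_total=19.33, C_total=2.00, V=9.67; Q1=9.67, Q4=9.67; dissipated=28.444
Op 4: CLOSE 1-4: Q_total=19.33, C_total=2.00, V=9.67; Q1=9.67, Q4=9.67; dissipated=0.000
Op 5: CLOSE 1-2: Q_total=16.92, C_total=7.00, V=2.42; Q1=2.42, Q2=14.50; dissipated=30.661
Final charges: Q1=2.42, Q2=14.50, Q3=2.42, Q4=9.67

Answer: 9.67 μC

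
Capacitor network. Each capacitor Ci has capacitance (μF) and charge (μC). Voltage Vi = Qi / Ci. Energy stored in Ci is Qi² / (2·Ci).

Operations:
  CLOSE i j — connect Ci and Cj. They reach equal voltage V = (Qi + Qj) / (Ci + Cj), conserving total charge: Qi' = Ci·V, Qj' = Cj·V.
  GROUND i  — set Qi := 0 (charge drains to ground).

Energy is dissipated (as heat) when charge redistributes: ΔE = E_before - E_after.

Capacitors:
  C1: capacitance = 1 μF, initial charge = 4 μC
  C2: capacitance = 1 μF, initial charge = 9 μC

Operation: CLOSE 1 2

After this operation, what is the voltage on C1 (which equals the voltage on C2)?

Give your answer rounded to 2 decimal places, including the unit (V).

Initial: C1(1μF, Q=4μC, V=4.00V), C2(1μF, Q=9μC, V=9.00V)
Op 1: CLOSE 1-2: Q_total=13.00, C_total=2.00, V=6.50; Q1=6.50, Q2=6.50; dissipated=6.250

Answer: 6.50 V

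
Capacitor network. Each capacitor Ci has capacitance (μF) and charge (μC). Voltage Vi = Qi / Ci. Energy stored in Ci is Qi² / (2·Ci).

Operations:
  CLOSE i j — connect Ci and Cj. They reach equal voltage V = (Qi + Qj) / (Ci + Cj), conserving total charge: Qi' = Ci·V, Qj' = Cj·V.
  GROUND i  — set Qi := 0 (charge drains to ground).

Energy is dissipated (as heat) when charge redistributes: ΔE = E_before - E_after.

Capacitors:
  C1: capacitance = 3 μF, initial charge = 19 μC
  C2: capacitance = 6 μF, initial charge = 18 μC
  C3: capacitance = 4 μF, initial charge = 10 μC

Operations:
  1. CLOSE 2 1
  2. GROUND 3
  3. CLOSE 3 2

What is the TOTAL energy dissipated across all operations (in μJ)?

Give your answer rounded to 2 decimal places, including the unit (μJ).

Answer: 43.89 μJ

Derivation:
Initial: C1(3μF, Q=19μC, V=6.33V), C2(6μF, Q=18μC, V=3.00V), C3(4μF, Q=10μC, V=2.50V)
Op 1: CLOSE 2-1: Q_total=37.00, C_total=9.00, V=4.11; Q2=24.67, Q1=12.33; dissipated=11.111
Op 2: GROUND 3: Q3=0; energy lost=12.500
Op 3: CLOSE 3-2: Q_total=24.67, C_total=10.00, V=2.47; Q3=9.87, Q2=14.80; dissipated=20.281
Total dissipated: 43.893 μJ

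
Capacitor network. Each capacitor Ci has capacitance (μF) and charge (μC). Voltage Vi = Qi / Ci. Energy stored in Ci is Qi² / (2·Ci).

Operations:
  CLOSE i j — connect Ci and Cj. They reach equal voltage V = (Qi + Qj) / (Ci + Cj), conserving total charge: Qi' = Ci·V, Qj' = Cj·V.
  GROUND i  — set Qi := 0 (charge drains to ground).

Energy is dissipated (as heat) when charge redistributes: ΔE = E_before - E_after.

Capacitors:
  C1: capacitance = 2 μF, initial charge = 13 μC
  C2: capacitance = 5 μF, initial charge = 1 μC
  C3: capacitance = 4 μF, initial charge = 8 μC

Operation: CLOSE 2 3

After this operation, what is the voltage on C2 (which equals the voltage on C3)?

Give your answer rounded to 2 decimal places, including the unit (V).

Answer: 1.00 V

Derivation:
Initial: C1(2μF, Q=13μC, V=6.50V), C2(5μF, Q=1μC, V=0.20V), C3(4μF, Q=8μC, V=2.00V)
Op 1: CLOSE 2-3: Q_total=9.00, C_total=9.00, V=1.00; Q2=5.00, Q3=4.00; dissipated=3.600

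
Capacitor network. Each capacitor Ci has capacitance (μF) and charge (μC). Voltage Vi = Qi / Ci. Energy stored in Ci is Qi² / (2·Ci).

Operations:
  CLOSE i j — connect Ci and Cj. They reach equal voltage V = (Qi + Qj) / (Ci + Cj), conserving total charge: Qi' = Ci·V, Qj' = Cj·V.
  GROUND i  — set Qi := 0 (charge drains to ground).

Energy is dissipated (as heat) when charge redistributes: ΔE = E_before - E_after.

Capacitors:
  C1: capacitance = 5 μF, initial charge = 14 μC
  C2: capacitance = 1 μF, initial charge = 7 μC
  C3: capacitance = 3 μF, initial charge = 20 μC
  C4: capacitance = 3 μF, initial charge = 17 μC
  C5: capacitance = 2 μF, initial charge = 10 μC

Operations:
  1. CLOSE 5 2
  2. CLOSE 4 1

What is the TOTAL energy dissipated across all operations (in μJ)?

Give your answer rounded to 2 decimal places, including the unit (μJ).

Initial: C1(5μF, Q=14μC, V=2.80V), C2(1μF, Q=7μC, V=7.00V), C3(3μF, Q=20μC, V=6.67V), C4(3μF, Q=17μC, V=5.67V), C5(2μF, Q=10μC, V=5.00V)
Op 1: CLOSE 5-2: Q_total=17.00, C_total=3.00, V=5.67; Q5=11.33, Q2=5.67; dissipated=1.333
Op 2: CLOSE 4-1: Q_total=31.00, C_total=8.00, V=3.88; Q4=11.62, Q1=19.38; dissipated=7.704
Total dissipated: 9.037 μJ

Answer: 9.04 μJ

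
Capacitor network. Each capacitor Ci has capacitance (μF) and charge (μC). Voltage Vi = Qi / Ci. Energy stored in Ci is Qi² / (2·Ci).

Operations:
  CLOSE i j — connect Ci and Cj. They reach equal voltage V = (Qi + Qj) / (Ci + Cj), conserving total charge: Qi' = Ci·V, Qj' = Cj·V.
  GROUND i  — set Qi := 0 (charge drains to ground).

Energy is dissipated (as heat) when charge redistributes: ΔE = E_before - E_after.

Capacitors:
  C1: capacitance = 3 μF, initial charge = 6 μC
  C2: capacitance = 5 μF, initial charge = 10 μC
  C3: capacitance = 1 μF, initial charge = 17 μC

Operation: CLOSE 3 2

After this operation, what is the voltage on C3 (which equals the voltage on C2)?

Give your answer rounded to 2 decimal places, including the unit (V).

Initial: C1(3μF, Q=6μC, V=2.00V), C2(5μF, Q=10μC, V=2.00V), C3(1μF, Q=17μC, V=17.00V)
Op 1: CLOSE 3-2: Q_total=27.00, C_total=6.00, V=4.50; Q3=4.50, Q2=22.50; dissipated=93.750

Answer: 4.50 V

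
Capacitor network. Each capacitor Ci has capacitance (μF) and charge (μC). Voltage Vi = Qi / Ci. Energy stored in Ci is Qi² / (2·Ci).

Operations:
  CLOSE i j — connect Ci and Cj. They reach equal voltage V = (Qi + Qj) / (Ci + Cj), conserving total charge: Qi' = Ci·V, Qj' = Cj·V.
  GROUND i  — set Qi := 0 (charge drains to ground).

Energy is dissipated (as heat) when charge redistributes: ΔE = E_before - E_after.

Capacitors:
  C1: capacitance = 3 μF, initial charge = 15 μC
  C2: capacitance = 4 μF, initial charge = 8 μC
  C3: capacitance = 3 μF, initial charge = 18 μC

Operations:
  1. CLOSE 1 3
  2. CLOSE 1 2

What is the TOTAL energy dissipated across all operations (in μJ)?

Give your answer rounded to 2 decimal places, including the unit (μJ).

Initial: C1(3μF, Q=15μC, V=5.00V), C2(4μF, Q=8μC, V=2.00V), C3(3μF, Q=18μC, V=6.00V)
Op 1: CLOSE 1-3: Q_total=33.00, C_total=6.00, V=5.50; Q1=16.50, Q3=16.50; dissipated=0.750
Op 2: CLOSE 1-2: Q_total=24.50, C_total=7.00, V=3.50; Q1=10.50, Q2=14.00; dissipated=10.500
Total dissipated: 11.250 μJ

Answer: 11.25 μJ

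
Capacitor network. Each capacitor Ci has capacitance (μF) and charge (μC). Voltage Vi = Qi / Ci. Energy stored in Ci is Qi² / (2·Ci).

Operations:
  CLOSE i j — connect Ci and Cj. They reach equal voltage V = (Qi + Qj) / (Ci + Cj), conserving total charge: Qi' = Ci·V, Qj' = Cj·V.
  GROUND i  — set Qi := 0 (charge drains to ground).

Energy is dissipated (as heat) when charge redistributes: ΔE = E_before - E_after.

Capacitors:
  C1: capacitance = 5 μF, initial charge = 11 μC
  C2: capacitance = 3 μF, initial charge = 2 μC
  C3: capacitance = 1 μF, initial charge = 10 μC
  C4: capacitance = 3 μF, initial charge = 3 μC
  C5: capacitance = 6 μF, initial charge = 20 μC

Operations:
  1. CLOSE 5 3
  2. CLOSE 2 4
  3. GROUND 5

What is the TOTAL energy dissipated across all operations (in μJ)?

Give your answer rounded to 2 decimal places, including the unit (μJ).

Answer: 74.23 μJ

Derivation:
Initial: C1(5μF, Q=11μC, V=2.20V), C2(3μF, Q=2μC, V=0.67V), C3(1μF, Q=10μC, V=10.00V), C4(3μF, Q=3μC, V=1.00V), C5(6μF, Q=20μC, V=3.33V)
Op 1: CLOSE 5-3: Q_total=30.00, C_total=7.00, V=4.29; Q5=25.71, Q3=4.29; dissipated=19.048
Op 2: CLOSE 2-4: Q_total=5.00, C_total=6.00, V=0.83; Q2=2.50, Q4=2.50; dissipated=0.083
Op 3: GROUND 5: Q5=0; energy lost=55.102
Total dissipated: 74.233 μJ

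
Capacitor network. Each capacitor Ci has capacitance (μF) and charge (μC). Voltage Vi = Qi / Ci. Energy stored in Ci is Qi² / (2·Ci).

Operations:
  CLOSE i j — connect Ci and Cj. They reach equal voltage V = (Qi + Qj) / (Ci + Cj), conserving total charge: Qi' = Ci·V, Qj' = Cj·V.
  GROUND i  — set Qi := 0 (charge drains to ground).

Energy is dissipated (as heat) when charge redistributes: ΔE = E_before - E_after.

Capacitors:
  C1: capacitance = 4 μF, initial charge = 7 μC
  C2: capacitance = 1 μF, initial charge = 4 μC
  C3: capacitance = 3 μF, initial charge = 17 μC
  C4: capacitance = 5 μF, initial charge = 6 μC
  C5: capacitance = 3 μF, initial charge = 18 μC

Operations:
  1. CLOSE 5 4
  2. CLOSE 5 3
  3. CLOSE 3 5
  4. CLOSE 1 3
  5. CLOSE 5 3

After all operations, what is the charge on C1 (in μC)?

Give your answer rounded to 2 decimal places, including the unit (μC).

Initial: C1(4μF, Q=7μC, V=1.75V), C2(1μF, Q=4μC, V=4.00V), C3(3μF, Q=17μC, V=5.67V), C4(5μF, Q=6μC, V=1.20V), C5(3μF, Q=18μC, V=6.00V)
Op 1: CLOSE 5-4: Q_total=24.00, C_total=8.00, V=3.00; Q5=9.00, Q4=15.00; dissipated=21.600
Op 2: CLOSE 5-3: Q_total=26.00, C_total=6.00, V=4.33; Q5=13.00, Q3=13.00; dissipated=5.333
Op 3: CLOSE 3-5: Q_total=26.00, C_total=6.00, V=4.33; Q3=13.00, Q5=13.00; dissipated=0.000
Op 4: CLOSE 1-3: Q_total=20.00, C_total=7.00, V=2.86; Q1=11.43, Q3=8.57; dissipated=5.720
Op 5: CLOSE 5-3: Q_total=21.57, C_total=6.00, V=3.60; Q5=10.79, Q3=10.79; dissipated=1.634
Final charges: Q1=11.43, Q2=4.00, Q3=10.79, Q4=15.00, Q5=10.79

Answer: 11.43 μC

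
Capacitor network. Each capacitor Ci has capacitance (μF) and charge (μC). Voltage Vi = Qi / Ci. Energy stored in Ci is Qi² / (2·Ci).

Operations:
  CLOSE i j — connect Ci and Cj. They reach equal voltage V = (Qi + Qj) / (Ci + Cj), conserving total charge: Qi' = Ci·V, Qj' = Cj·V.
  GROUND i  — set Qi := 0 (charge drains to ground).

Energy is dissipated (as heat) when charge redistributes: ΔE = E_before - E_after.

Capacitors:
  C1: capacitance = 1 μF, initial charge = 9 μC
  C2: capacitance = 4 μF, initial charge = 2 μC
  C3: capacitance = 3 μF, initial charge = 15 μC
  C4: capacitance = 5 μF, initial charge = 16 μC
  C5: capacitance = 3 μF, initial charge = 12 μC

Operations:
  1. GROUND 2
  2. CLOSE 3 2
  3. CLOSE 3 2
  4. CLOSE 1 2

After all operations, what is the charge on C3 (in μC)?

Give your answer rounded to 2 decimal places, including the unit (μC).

Answer: 6.43 μC

Derivation:
Initial: C1(1μF, Q=9μC, V=9.00V), C2(4μF, Q=2μC, V=0.50V), C3(3μF, Q=15μC, V=5.00V), C4(5μF, Q=16μC, V=3.20V), C5(3μF, Q=12μC, V=4.00V)
Op 1: GROUND 2: Q2=0; energy lost=0.500
Op 2: CLOSE 3-2: Q_total=15.00, C_total=7.00, V=2.14; Q3=6.43, Q2=8.57; dissipated=21.429
Op 3: CLOSE 3-2: Q_total=15.00, C_total=7.00, V=2.14; Q3=6.43, Q2=8.57; dissipated=0.000
Op 4: CLOSE 1-2: Q_total=17.57, C_total=5.00, V=3.51; Q1=3.51, Q2=14.06; dissipated=18.808
Final charges: Q1=3.51, Q2=14.06, Q3=6.43, Q4=16.00, Q5=12.00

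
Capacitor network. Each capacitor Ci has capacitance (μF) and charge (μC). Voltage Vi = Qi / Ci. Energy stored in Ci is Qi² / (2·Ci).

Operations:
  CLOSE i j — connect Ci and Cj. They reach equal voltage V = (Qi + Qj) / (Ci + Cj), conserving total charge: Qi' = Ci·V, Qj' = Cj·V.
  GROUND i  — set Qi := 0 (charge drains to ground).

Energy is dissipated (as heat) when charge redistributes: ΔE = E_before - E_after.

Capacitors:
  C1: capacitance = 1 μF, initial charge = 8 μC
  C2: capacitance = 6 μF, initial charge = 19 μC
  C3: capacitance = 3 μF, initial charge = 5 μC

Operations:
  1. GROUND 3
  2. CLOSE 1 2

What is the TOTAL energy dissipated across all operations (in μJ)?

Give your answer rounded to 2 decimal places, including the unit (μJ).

Answer: 14.18 μJ

Derivation:
Initial: C1(1μF, Q=8μC, V=8.00V), C2(6μF, Q=19μC, V=3.17V), C3(3μF, Q=5μC, V=1.67V)
Op 1: GROUND 3: Q3=0; energy lost=4.167
Op 2: CLOSE 1-2: Q_total=27.00, C_total=7.00, V=3.86; Q1=3.86, Q2=23.14; dissipated=10.012
Total dissipated: 14.179 μJ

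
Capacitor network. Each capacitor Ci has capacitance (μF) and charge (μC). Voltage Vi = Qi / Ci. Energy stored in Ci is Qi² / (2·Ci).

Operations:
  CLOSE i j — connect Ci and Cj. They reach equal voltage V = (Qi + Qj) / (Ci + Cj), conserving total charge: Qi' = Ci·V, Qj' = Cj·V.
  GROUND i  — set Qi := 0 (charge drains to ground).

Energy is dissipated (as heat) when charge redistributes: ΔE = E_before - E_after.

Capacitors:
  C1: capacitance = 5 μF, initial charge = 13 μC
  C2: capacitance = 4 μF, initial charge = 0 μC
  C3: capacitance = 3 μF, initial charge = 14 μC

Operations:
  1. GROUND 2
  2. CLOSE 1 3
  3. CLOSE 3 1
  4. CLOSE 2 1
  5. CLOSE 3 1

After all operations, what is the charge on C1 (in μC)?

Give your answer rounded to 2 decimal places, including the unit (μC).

Answer: 12.19 μC

Derivation:
Initial: C1(5μF, Q=13μC, V=2.60V), C2(4μF, Q=0μC, V=0.00V), C3(3μF, Q=14μC, V=4.67V)
Op 1: GROUND 2: Q2=0; energy lost=0.000
Op 2: CLOSE 1-3: Q_total=27.00, C_total=8.00, V=3.38; Q1=16.88, Q3=10.12; dissipated=4.004
Op 3: CLOSE 3-1: Q_total=27.00, C_total=8.00, V=3.38; Q3=10.12, Q1=16.88; dissipated=0.000
Op 4: CLOSE 2-1: Q_total=16.88, C_total=9.00, V=1.88; Q2=7.50, Q1=9.38; dissipated=12.656
Op 5: CLOSE 3-1: Q_total=19.50, C_total=8.00, V=2.44; Q3=7.31, Q1=12.19; dissipated=2.109
Final charges: Q1=12.19, Q2=7.50, Q3=7.31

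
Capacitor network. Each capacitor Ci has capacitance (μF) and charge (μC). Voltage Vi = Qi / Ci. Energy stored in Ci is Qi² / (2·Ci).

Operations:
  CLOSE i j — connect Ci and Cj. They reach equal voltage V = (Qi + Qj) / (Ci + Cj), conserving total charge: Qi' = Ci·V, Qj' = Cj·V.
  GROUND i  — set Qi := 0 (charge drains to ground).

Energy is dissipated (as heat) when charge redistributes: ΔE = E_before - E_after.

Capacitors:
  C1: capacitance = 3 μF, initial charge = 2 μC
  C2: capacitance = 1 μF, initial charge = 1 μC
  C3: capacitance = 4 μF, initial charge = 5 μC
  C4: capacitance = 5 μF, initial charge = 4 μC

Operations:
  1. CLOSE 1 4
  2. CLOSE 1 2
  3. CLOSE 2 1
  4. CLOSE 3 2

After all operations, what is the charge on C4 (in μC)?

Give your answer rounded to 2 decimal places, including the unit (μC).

Answer: 3.75 μC

Derivation:
Initial: C1(3μF, Q=2μC, V=0.67V), C2(1μF, Q=1μC, V=1.00V), C3(4μF, Q=5μC, V=1.25V), C4(5μF, Q=4μC, V=0.80V)
Op 1: CLOSE 1-4: Q_total=6.00, C_total=8.00, V=0.75; Q1=2.25, Q4=3.75; dissipated=0.017
Op 2: CLOSE 1-2: Q_total=3.25, C_total=4.00, V=0.81; Q1=2.44, Q2=0.81; dissipated=0.023
Op 3: CLOSE 2-1: Q_total=3.25, C_total=4.00, V=0.81; Q2=0.81, Q1=2.44; dissipated=0.000
Op 4: CLOSE 3-2: Q_total=5.81, C_total=5.00, V=1.16; Q3=4.65, Q2=1.16; dissipated=0.077
Final charges: Q1=2.44, Q2=1.16, Q3=4.65, Q4=3.75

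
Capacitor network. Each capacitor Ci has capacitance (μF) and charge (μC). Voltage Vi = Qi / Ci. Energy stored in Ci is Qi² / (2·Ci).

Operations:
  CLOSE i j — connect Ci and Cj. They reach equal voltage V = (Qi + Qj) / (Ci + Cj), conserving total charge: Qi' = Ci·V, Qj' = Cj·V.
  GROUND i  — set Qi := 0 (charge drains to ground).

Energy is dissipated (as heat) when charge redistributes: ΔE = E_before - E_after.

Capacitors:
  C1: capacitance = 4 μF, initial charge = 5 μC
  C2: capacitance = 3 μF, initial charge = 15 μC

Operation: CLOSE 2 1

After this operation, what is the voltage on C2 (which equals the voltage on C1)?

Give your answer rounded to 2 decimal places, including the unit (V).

Initial: C1(4μF, Q=5μC, V=1.25V), C2(3μF, Q=15μC, V=5.00V)
Op 1: CLOSE 2-1: Q_total=20.00, C_total=7.00, V=2.86; Q2=8.57, Q1=11.43; dissipated=12.054

Answer: 2.86 V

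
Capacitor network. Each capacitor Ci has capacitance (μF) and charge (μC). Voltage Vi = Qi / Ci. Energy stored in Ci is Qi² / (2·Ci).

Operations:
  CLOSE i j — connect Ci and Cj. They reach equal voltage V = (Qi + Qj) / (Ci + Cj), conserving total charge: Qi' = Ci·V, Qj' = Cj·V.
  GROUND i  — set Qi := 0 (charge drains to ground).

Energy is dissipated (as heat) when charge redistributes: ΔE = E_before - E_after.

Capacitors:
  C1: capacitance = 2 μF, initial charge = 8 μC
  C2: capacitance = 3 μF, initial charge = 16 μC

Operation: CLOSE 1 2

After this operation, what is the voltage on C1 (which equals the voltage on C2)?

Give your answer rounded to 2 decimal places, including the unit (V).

Initial: C1(2μF, Q=8μC, V=4.00V), C2(3μF, Q=16μC, V=5.33V)
Op 1: CLOSE 1-2: Q_total=24.00, C_total=5.00, V=4.80; Q1=9.60, Q2=14.40; dissipated=1.067

Answer: 4.80 V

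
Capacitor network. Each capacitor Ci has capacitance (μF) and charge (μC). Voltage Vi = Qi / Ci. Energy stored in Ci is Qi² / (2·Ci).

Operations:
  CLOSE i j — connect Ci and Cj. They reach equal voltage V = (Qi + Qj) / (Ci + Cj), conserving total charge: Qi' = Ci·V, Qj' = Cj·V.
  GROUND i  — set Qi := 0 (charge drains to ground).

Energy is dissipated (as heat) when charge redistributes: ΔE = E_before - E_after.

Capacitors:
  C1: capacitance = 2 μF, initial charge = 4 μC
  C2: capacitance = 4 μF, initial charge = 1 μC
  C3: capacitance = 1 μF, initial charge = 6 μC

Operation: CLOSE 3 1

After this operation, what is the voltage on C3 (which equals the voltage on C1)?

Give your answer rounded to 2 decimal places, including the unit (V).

Answer: 3.33 V

Derivation:
Initial: C1(2μF, Q=4μC, V=2.00V), C2(4μF, Q=1μC, V=0.25V), C3(1μF, Q=6μC, V=6.00V)
Op 1: CLOSE 3-1: Q_total=10.00, C_total=3.00, V=3.33; Q3=3.33, Q1=6.67; dissipated=5.333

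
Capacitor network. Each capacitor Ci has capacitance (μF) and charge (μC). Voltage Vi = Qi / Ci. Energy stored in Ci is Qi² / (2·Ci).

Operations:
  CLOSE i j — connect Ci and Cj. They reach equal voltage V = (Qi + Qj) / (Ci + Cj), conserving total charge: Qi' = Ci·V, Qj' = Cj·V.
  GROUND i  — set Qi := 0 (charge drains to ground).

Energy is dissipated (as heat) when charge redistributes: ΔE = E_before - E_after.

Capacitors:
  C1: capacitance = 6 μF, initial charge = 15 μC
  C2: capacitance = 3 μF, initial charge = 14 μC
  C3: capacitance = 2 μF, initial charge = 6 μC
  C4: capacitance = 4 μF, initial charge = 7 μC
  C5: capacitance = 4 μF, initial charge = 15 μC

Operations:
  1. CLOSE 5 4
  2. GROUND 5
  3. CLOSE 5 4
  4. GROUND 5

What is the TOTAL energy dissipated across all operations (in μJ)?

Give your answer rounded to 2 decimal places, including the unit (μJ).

Answer: 30.47 μJ

Derivation:
Initial: C1(6μF, Q=15μC, V=2.50V), C2(3μF, Q=14μC, V=4.67V), C3(2μF, Q=6μC, V=3.00V), C4(4μF, Q=7μC, V=1.75V), C5(4μF, Q=15μC, V=3.75V)
Op 1: CLOSE 5-4: Q_total=22.00, C_total=8.00, V=2.75; Q5=11.00, Q4=11.00; dissipated=4.000
Op 2: GROUND 5: Q5=0; energy lost=15.125
Op 3: CLOSE 5-4: Q_total=11.00, C_total=8.00, V=1.38; Q5=5.50, Q4=5.50; dissipated=7.562
Op 4: GROUND 5: Q5=0; energy lost=3.781
Total dissipated: 30.469 μJ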